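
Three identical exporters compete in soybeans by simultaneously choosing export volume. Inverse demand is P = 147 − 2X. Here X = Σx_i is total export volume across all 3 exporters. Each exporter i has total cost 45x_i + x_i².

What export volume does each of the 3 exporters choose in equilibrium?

A representative exporter's profit is π_i = x_i(147 − 2X) − 45x_i − x_i², with X = x_i + Σ_{j≠i} x_j.
First-order condition: 102 − 6x_i − 2Σ_{j≠i} x_j = 0.
In a symmetric equilibrium every exporter chooses the same x, so Σ_{j≠i} x_j = 2x. The condition becomes 102 − 10x = 0, giving x = 102/10 = 10.2.

10.2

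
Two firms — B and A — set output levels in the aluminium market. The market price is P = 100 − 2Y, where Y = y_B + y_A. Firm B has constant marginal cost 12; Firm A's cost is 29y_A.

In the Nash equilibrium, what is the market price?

47

Firm B's profit: π = y_B(100 − 2(y_B + y_A)) − 12y_B.
∂π/∂y_B = 88 − 4y_B − 2y_A = 0, so y_B = 22 − 0.5y_A.
By the same steps for A: y_A = 17.75 − 0.5y_B.
Substituting the second reaction function into the first: y_B = 22 − 0.5(17.75 − 0.5y_B), which gives 0.75y_B = 13.125 ⇒ y_B = 17.5.
Then y_A = 17.75 − 0.5·17.5 = 9.
Equilibrium price: P = 100 − 2·26.5 = 47.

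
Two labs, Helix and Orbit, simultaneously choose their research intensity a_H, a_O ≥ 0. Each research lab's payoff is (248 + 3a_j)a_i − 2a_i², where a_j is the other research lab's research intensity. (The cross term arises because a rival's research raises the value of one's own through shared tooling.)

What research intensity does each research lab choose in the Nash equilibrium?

Helix's payoff is (248 + 3a_O)a_H − 2a_H².
∂π/∂a_H = 248 + 3a_O − 4a_H = 0, so a_H = 62 + 0.75a_O.
By symmetry a_O = a_H; substituting into the reaction function, 0.25a_H = 62 and a_H = 248.

248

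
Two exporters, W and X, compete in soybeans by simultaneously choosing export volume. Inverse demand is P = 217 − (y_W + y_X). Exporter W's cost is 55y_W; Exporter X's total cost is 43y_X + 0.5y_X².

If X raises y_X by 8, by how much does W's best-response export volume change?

Exporter W's profit: π = y_W(217 − (y_W + y_X)) − 55y_W.
∂π/∂y_W = 162 − 2y_W − y_X = 0, so y_W = 81 − 0.5y_X.
The reaction-function slope is −0.5, so an 8-unit rise in y_X moves y_W by −0.5 × 8 = −4. W's best response falls — the actions are strategic substitutes.

-4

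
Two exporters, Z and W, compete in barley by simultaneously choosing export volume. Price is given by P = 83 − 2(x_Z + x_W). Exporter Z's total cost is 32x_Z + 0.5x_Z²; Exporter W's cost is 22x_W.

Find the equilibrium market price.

47.375

Exporter Z's profit: π = x_Z(83 − 2(x_Z + x_W)) − 32x_Z − 0.5x_Z².
∂π/∂x_Z = 51 − 5x_Z − 2x_W = 0, so x_Z = 10.2 − 0.4x_W.
For W: ∂π/∂x_W = 61 − 4x_W − 2x_Z = 0 ⇒ x_W = 15.25 − 0.5x_Z.
Plugging x_W into Z's best response: x_Z = 10.2 − 0.4(15.25 − 0.5x_Z) ⇒ 0.8x_Z = 4.1, so x_Z = 5.125.
Then x_W = 15.25 − 0.5·5.125 = 12.6875.
Equilibrium price: P = 83 − 2·17.8125 = 47.375.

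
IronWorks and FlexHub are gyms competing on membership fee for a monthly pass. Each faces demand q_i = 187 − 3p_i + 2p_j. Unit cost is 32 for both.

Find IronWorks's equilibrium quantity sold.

116.25

IronWorks's profit: π = (p_{IronWorks} − 32)(187 − 3p_{IronWorks} + 2p_{FlexHub}).
∂π/∂p_{IronWorks} = 283 − 6p_{IronWorks} + 2p_{FlexHub} = 0 ⇒ p_{IronWorks} = 283/6 + (1/3)p_{FlexHub}.
The game is symmetric, so in equilibrium p_{FlexHub} = p_{IronWorks}: the reaction function gives (2/3)p_{IronWorks} = 283/6, hence p_{IronWorks} = 70.75.
q_{IronWorks} = 187 − 3·70.75 + 2·70.75 = 116.25.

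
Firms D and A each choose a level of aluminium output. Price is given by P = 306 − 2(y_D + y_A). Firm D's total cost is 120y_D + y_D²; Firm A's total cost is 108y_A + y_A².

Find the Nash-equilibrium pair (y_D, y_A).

Firm D's profit: π = y_D(306 − 2(y_D + y_A)) − 120y_D − y_D².
∂π/∂y_D = 186 − 6y_D − 2y_A = 0, so y_D = 31 − (1/3)y_A.
By the same steps for A: y_A = 33 − (1/3)y_D.
Substituting the second reaction function into the first: y_D = 31 − (1/3)(33 − (1/3)y_D), which gives (8/9)y_D = 20 ⇒ y_D = 22.5.
Then y_A = 33 − (1/3)·22.5 = 25.5.

22.5, 25.5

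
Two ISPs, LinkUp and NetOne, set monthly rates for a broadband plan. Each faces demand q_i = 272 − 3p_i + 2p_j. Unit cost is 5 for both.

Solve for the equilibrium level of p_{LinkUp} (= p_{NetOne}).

71.75

LinkUp's profit: π = (p_{LinkUp} − 5)(272 − 3p_{LinkUp} + 2p_{NetOne}).
∂π/∂p_{LinkUp} = 287 − 6p_{LinkUp} + 2p_{NetOne} = 0 ⇒ p_{LinkUp} = 287/6 + (1/3)p_{NetOne}.
The game is symmetric, so in equilibrium p_{NetOne} = p_{LinkUp}: the reaction function gives (2/3)p_{LinkUp} = 287/6, hence p_{LinkUp} = 71.75.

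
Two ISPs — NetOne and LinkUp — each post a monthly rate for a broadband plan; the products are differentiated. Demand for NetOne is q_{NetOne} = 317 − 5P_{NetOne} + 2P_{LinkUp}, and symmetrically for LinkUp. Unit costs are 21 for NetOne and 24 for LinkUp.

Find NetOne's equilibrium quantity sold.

NetOne's profit: π = (P_{NetOne} − 21)(317 − 5P_{NetOne} + 2P_{LinkUp}).
∂π/∂P_{NetOne} = 422 − 10P_{NetOne} + 2P_{LinkUp} = 0 ⇒ P_{NetOne} = 42.2 + 0.2P_{LinkUp}.
Similarly P_{LinkUp} = 43.7 + 0.2P_{NetOne}.
Solving the two reaction functions simultaneously: (1 − (0.2)(0.2))P_{NetOne} = 42.2 + 0.2·43.7, so 0.96P_{NetOne} = 50.94 and P_{NetOne} = 53.0625.
Then P_{LinkUp} = 43.7 + 0.2·53.0625 = 54.3125.
q_{NetOne} = 317 − 5·53.0625 + 2·54.3125 = 160.3125.

160.3125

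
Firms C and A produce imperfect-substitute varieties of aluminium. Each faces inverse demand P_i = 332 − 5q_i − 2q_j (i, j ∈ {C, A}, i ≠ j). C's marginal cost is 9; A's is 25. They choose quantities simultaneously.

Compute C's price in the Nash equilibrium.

Firm C's profit: π = q_C(332 − 5q_C − 2q_A) − 9q_C.
∂π/∂q_C = 323 − 10q_C − 2q_A = 0 ⇒ q_C = 32.3 − 0.2q_A.
Similarly q_A = 30.7 − 0.2q_C.
Plugging q_A into C's best response: q_C = 32.3 − 0.2(30.7 − 0.2q_C) ⇒ 0.96q_C = 26.16, so q_C = 27.25.
Then q_A = 30.7 − 0.2·27.25 = 25.25.
P_C = 332 − 5·27.25 − 2·25.25 = 145.25.

145.25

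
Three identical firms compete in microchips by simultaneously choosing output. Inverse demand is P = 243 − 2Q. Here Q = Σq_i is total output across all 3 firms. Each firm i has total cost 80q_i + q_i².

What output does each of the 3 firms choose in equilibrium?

A representative firm's profit is π_i = q_i(243 − 2Q) − 80q_i − q_i², with Q = q_i + Σ_{j≠i} q_j.
First-order condition: 163 − 6q_i − 2Σ_{j≠i} q_j = 0.
With identical firms, set every q_j = q: then 163 − 6q − 4q = 0, i.e. q = 163/10 = 16.3.

16.3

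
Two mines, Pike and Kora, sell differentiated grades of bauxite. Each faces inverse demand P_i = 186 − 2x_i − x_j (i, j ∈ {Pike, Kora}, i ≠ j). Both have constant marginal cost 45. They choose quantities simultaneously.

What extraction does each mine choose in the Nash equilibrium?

28.2

Mine Pike's profit: π = x_{Pike}(186 − 2x_{Pike} − x_{Kora}) − 45x_{Pike}.
∂π/∂x_{Pike} = 141 − 4x_{Pike} − x_{Kora} = 0 ⇒ x_{Pike} = 35.25 − 0.25x_{Kora}.
The game is symmetric, so in equilibrium x_{Kora} = x_{Pike}: the reaction function gives 1.25x_{Pike} = 35.25, hence x_{Pike} = 28.2.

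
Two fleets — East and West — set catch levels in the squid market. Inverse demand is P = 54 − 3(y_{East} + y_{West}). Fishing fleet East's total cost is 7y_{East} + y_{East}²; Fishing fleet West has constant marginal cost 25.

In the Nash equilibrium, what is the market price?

Fishing fleet East's profit: π = y_{East}(54 − 3(y_{East} + y_{West})) − 7y_{East} − y_{East}².
∂π/∂y_{East} = 47 − 8y_{East} − 3y_{West} = 0, so y_{East} = 5.875 − 0.375y_{West}.
For West: ∂π/∂y_{West} = 29 − 6y_{West} − 3y_{East} = 0 ⇒ y_{West} = 29/6 − 0.5y_{East}.
Plugging y_{West} into East's best response: y_{East} = 5.875 − 0.375(29/6 − 0.5y_{East}) ⇒ 0.8125y_{East} = 4.0625, so y_{East} = 5.
Then y_{West} = 29/6 − 0.5·5 = 7/3.
Equilibrium price: P = 54 − 3·(22/3) = 32.

32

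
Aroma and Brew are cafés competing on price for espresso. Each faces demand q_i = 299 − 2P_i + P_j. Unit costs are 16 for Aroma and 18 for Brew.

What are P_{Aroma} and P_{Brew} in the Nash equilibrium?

110.6, 111.4

Aroma's profit: π = (P_{Aroma} − 16)(299 − 2P_{Aroma} + P_{Brew}).
∂π/∂P_{Aroma} = 331 − 4P_{Aroma} + P_{Brew} = 0 ⇒ P_{Aroma} = 82.75 + 0.25P_{Brew}.
Similarly P_{Brew} = 83.75 + 0.25P_{Aroma}.
Substituting the second reaction function into the first: P_{Aroma} = 82.75 + 0.25(83.75 + 0.25P_{Aroma}), which gives 0.9375P_{Aroma} = 103.6875 ⇒ P_{Aroma} = 110.6.
Then P_{Brew} = 83.75 + 0.25·110.6 = 111.4.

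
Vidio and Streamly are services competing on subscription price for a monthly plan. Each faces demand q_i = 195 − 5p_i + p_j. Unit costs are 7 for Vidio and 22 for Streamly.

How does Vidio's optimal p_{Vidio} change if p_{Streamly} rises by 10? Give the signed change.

Vidio's profit: π = (p_{Vidio} − 7)(195 − 5p_{Vidio} + p_{Streamly}).
∂π/∂p_{Vidio} = 230 − 10p_{Vidio} + p_{Streamly} = 0 ⇒ p_{Vidio} = 23 + 0.1p_{Streamly}.
The reaction-function slope is 0.1, so a 10-unit rise in p_{Streamly} moves p_{Vidio} by 0.1 × 10 = 1. Vidio's best response rises — the actions are strategic complements.

1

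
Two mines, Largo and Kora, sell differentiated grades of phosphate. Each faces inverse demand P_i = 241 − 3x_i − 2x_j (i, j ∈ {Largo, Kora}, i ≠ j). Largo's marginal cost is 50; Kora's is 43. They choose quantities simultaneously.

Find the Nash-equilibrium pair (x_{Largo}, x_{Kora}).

23.4375, 25.1875

Mine Largo's profit: π = x_{Largo}(241 − 3x_{Largo} − 2x_{Kora}) − 50x_{Largo}.
∂π/∂x_{Largo} = 191 − 6x_{Largo} − 2x_{Kora} = 0 ⇒ x_{Largo} = 191/6 − (1/3)x_{Kora}.
Similarly x_{Kora} = 33 − (1/3)x_{Largo}.
Solving the two reaction functions simultaneously: (1 − (−1/3)(−1/3))x_{Largo} = 191/6 − (1/3)·33, so (8/9)x_{Largo} = 125/6 and x_{Largo} = 23.4375.
Then x_{Kora} = 33 − (1/3)·23.4375 = 25.1875.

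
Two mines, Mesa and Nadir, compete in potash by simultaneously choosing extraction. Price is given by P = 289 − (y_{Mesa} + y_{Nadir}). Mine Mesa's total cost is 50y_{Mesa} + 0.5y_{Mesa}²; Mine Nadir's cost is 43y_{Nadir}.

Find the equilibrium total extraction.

146.2

Mine Mesa's profit: π = y_{Mesa}(289 − (y_{Mesa} + y_{Nadir})) − 50y_{Mesa} − 0.5y_{Mesa}².
∂π/∂y_{Mesa} = 239 − 3y_{Mesa} − y_{Nadir} = 0, so y_{Mesa} = 239/3 − (1/3)y_{Nadir}.
For Nadir: ∂π/∂y_{Nadir} = 246 − 2y_{Nadir} − y_{Mesa} = 0 ⇒ y_{Nadir} = 123 − 0.5y_{Mesa}.
Solving the two reaction functions simultaneously: (1 − (−1/3)(−0.5))y_{Mesa} = 239/3 − (1/3)·123, so (5/6)y_{Mesa} = 116/3 and y_{Mesa} = 46.4.
Then y_{Nadir} = 123 − 0.5·46.4 = 99.8.
Total extraction: 46.4 + 99.8 = 146.2.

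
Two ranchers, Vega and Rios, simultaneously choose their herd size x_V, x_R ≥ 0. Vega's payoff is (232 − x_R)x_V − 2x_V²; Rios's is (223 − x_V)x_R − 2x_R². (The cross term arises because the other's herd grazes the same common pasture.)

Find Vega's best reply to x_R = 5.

Expanding Vega's payoff: 232x_V − x_Rx_V − 2x_V².
∂π/∂x_V = 232 − x_R − 4x_V = 0, so x_V = 58 − 0.25x_R.
At x_R = 5: x_V = 58 − 0.25·5 = 56.75.

56.75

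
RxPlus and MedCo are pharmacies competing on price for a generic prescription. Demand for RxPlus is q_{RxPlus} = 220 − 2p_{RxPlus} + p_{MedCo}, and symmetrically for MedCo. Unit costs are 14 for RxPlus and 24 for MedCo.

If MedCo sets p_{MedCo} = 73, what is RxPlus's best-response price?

RxPlus's profit: π = (p_{RxPlus} − 14)(220 − 2p_{RxPlus} + p_{MedCo}).
∂π/∂p_{RxPlus} = 248 − 4p_{RxPlus} + p_{MedCo} = 0 ⇒ p_{RxPlus} = 62 + 0.25p_{MedCo}.
At p_{MedCo} = 73: p_{RxPlus} = 62 + 0.25·73 = 80.25.

80.25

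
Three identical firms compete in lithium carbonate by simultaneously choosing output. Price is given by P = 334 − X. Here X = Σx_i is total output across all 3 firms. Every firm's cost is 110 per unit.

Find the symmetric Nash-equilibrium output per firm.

A representative firm's profit is π_i = x_i(334 − X) − 110x_i, with X = x_i + Σ_{j≠i} x_j.
First-order condition: 224 − 2x_i − Σ_{j≠i} x_j = 0.
With identical firms, set every x_j = x: then 224 − 2x − 2x = 0, i.e. x = 224/4 = 56.

56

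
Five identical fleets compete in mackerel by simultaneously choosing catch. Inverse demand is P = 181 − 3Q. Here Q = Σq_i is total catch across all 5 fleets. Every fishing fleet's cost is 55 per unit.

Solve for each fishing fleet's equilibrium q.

A representative fishing fleet's profit is π_i = q_i(181 − 3Q) − 55q_i, with Q = q_i + Σ_{j≠i} q_j.
First-order condition: 126 − 6q_i − 3Σ_{j≠i} q_j = 0.
Imposing symmetry (q_j = q for all j) turns Σ_{j≠i} q_j into 4q, so 126 = 18q and q = 7.

7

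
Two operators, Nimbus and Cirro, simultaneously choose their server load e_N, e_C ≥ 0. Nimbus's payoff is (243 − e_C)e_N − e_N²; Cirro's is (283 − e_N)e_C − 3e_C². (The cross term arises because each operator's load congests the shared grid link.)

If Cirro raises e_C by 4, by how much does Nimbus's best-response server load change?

Expanding Nimbus's payoff: 243e_N − e_Ce_N − e_N².
∂π/∂e_N = 243 − e_C − 2e_N = 0, so e_N = 121.5 − 0.5e_C.
The reaction-function slope is −0.5, so a 4-unit rise in e_C moves e_N by −0.5 × 4 = −2. Nimbus's best response falls — the actions are strategic substitutes.

-2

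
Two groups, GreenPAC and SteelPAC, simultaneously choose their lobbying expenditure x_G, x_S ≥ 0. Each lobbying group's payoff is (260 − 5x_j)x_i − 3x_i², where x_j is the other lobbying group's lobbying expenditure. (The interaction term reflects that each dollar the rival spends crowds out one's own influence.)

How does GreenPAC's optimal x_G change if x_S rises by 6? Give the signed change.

-5

GreenPAC's payoff is (260 − 5x_S)x_G − 3x_G².
∂π/∂x_G = 260 − 5x_S − 6x_G = 0, so x_G = 130/3 − (5/6)x_S.
The reaction-function slope is −5/6, so a 6-unit rise in x_S moves x_G by −5/6 × 6 = −5. GreenPAC's best response falls — the actions are strategic substitutes.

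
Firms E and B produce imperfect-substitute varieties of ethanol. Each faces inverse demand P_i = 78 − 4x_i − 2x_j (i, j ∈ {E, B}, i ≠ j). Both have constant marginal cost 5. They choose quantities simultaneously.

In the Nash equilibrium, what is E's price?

Firm E's profit: π = x_E(78 − 4x_E − 2x_B) − 5x_E.
∂π/∂x_E = 73 − 8x_E − 2x_B = 0 ⇒ x_E = 9.125 − 0.25x_B.
Setting x_E = x_B in the reaction function: x_E = 9.125 − 0.25x_E, so x_E = 9.125 / 1.25 = 7.3.
P_E = 78 − 4·7.3 − 2·7.3 = 34.2.

34.2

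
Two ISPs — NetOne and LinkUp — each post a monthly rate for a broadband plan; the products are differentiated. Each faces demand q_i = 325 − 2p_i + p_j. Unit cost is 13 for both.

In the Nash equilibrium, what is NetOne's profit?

NetOne's profit: π = (p_{NetOne} − 13)(325 − 2p_{NetOne} + p_{LinkUp}).
∂π/∂p_{NetOne} = 351 − 4p_{NetOne} + p_{LinkUp} = 0 ⇒ p_{NetOne} = 87.75 + 0.25p_{LinkUp}.
The game is symmetric, so in equilibrium p_{LinkUp} = p_{NetOne}: the reaction function gives 0.75p_{NetOne} = 87.75, hence p_{NetOne} = 117.
q_{NetOne} = 325 − 2·117 + 117 = 208.
Profit = (117 − 13)·208 = 21632.

21632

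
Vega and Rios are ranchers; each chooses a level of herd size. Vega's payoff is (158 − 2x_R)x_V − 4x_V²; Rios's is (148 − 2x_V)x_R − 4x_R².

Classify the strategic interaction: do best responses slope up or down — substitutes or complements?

strategic substitutes

Expanding Vega's payoff: 158x_V − 2x_Rx_V − 4x_V².
∂π/∂x_V = 158 − 2x_R − 8x_V = 0, so x_V = 19.75 − 0.25x_R.
The best-response slope dx_V/dx_R = −0.25 < 0: the reaction function is downward-sloping, so the choices are strategic substitutes.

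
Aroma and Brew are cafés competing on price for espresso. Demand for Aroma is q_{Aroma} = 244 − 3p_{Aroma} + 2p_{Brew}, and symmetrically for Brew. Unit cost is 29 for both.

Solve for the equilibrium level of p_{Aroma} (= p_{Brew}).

Aroma's profit: π = (p_{Aroma} − 29)(244 − 3p_{Aroma} + 2p_{Brew}).
∂π/∂p_{Aroma} = 331 − 6p_{Aroma} + 2p_{Brew} = 0 ⇒ p_{Aroma} = 331/6 + (1/3)p_{Brew}.
By symmetry p_{Brew} = p_{Aroma}; substituting into the reaction function, (2/3)p_{Aroma} = 331/6 and p_{Aroma} = 82.75.

82.75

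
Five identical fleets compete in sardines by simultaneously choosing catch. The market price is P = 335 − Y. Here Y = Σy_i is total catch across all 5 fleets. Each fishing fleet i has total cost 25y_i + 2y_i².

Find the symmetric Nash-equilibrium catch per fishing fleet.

31

A representative fishing fleet's profit is π_i = y_i(335 − Y) − 25y_i − 2y_i², with Y = y_i + Σ_{j≠i} y_j.
First-order condition: 310 − 6y_i − Σ_{j≠i} y_j = 0.
In a symmetric equilibrium every fishing fleet chooses the same y, so Σ_{j≠i} y_j = 4y. The condition becomes 310 − 10y = 0, giving y = 310/10 = 31.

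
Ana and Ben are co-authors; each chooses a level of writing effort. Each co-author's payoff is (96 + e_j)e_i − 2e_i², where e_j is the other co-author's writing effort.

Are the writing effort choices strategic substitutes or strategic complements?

strategic complements

Ana's payoff is (96 + e_B)e_A − 2e_A².
∂π/∂e_A = 96 + e_B − 4e_A = 0, so e_A = 24 + 0.25e_B.
The best-response slope de_A/de_B = 0.25 > 0: the reaction function is upward-sloping, so the choices are strategic complements.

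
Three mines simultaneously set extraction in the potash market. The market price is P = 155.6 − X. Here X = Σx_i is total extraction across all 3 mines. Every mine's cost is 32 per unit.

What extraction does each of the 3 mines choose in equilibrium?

30.9

A representative mine's profit is π_i = x_i(155.6 − X) − 32x_i, with X = x_i + Σ_{j≠i} x_j.
First-order condition: 123.6 − 2x_i − Σ_{j≠i} x_j = 0.
In a symmetric equilibrium every mine chooses the same x, so Σ_{j≠i} x_j = 2x. The condition becomes 123.6 − 4x = 0, giving x = 123.6/4 = 30.9.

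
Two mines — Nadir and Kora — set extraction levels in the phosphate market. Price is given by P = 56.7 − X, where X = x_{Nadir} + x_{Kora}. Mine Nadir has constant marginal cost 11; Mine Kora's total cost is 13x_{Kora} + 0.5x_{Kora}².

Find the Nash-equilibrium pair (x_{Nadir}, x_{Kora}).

18.68, 8.34

Mine Nadir's profit: π = x_{Nadir}(56.7 − (x_{Nadir} + x_{Kora})) − 11x_{Nadir}.
∂π/∂x_{Nadir} = 45.7 − 2x_{Nadir} − x_{Kora} = 0, so x_{Nadir} = 22.85 − 0.5x_{Kora}.
For Kora: ∂π/∂x_{Kora} = 43.7 − 3x_{Kora} − x_{Nadir} = 0 ⇒ x_{Kora} = 437/30 − (1/3)x_{Nadir}.
Substituting the second reaction function into the first: x_{Nadir} = 22.85 − 0.5(437/30 − (1/3)x_{Nadir}), which gives (5/6)x_{Nadir} = 467/30 ⇒ x_{Nadir} = 18.68.
Then x_{Kora} = 437/30 − (1/3)·18.68 = 8.34.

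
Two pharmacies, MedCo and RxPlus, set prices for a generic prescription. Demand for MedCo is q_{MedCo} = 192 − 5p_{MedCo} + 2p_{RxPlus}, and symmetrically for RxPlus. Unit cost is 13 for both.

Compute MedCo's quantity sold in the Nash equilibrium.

95.625

MedCo's profit: π = (p_{MedCo} − 13)(192 − 5p_{MedCo} + 2p_{RxPlus}).
∂π/∂p_{MedCo} = 257 − 10p_{MedCo} + 2p_{RxPlus} = 0 ⇒ p_{MedCo} = 25.7 + 0.2p_{RxPlus}.
By symmetry p_{RxPlus} = p_{MedCo}; substituting into the reaction function, 0.8p_{MedCo} = 25.7 and p_{MedCo} = 32.125.
q_{MedCo} = 192 − 5·32.125 + 2·32.125 = 95.625.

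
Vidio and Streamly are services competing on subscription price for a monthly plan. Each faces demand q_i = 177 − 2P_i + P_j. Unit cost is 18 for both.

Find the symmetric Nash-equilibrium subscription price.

Vidio's profit: π = (P_{Vidio} − 18)(177 − 2P_{Vidio} + P_{Streamly}).
∂π/∂P_{Vidio} = 213 − 4P_{Vidio} + P_{Streamly} = 0 ⇒ P_{Vidio} = 53.25 + 0.25P_{Streamly}.
Setting P_{Vidio} = P_{Streamly} in the reaction function: P_{Vidio} = 53.25 + 0.25P_{Vidio}, so P_{Vidio} = 53.25 / 0.75 = 71.

71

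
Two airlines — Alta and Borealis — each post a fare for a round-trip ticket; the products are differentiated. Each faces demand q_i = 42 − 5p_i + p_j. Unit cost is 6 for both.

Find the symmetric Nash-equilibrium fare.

Alta's profit: π = (p_{Alta} − 6)(42 − 5p_{Alta} + p_{Borealis}).
∂π/∂p_{Alta} = 72 − 10p_{Alta} + p_{Borealis} = 0 ⇒ p_{Alta} = 7.2 + 0.1p_{Borealis}.
By symmetry p_{Borealis} = p_{Alta}; substituting into the reaction function, 0.9p_{Alta} = 7.2 and p_{Alta} = 8.

8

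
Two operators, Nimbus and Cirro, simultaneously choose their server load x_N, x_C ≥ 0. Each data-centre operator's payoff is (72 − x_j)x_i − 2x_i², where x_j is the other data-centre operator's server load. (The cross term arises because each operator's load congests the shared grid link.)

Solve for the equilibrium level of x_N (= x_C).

Nimbus's payoff is (72 − x_C)x_N − 2x_N².
∂π/∂x_N = 72 − x_C − 4x_N = 0, so x_N = 18 − 0.25x_C.
The game is symmetric, so in equilibrium x_C = x_N: the reaction function gives 1.25x_N = 18, hence x_N = 14.4.

14.4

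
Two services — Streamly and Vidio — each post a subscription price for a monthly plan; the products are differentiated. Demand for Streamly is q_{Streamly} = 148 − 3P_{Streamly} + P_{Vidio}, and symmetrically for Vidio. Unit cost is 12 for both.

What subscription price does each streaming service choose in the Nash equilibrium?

36.8

Streamly's profit: π = (P_{Streamly} − 12)(148 − 3P_{Streamly} + P_{Vidio}).
∂π/∂P_{Streamly} = 184 − 6P_{Streamly} + P_{Vidio} = 0 ⇒ P_{Streamly} = 92/3 + (1/6)P_{Vidio}.
Setting P_{Streamly} = P_{Vidio} in the reaction function: P_{Streamly} = 92/3 + (1/6)P_{Streamly}, so P_{Streamly} = (92/3) / (5/6) = 36.8.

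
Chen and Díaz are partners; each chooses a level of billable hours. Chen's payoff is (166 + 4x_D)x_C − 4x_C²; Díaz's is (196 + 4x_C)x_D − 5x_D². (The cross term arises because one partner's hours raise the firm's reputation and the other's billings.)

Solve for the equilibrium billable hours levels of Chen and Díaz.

38.1875, 34.875

Expanding Chen's payoff: 166x_C + 4x_Dx_C − 4x_C².
∂π/∂x_C = 166 + 4x_D − 8x_C = 0, so x_C = 20.75 + 0.5x_D.
Likewise for Díaz: x_D = 19.6 + 0.4x_C.
Solving the two reaction functions simultaneously: (1 − (0.5)(0.4))x_C = 20.75 + 0.5·19.6, so 0.8x_C = 30.55 and x_C = 38.1875.
Then x_D = 19.6 + 0.4·38.1875 = 34.875.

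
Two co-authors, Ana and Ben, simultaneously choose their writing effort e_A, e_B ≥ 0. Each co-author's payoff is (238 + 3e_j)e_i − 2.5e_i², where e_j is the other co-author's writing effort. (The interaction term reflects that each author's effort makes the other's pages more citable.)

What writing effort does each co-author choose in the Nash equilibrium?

Ana's payoff is (238 + 3e_B)e_A − 2.5e_A².
∂π/∂e_A = 238 + 3e_B − 5e_A = 0, so e_A = 47.6 + 0.6e_B.
Setting e_A = e_B in the reaction function: e_A = 47.6 + 0.6e_A, so e_A = 47.6 / 0.4 = 119.

119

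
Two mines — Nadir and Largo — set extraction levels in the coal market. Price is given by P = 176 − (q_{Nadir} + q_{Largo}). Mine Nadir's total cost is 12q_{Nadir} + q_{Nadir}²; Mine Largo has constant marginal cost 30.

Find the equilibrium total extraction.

86

Mine Nadir's profit: π = q_{Nadir}(176 − (q_{Nadir} + q_{Largo})) − 12q_{Nadir} − q_{Nadir}².
∂π/∂q_{Nadir} = 164 − 4q_{Nadir} − q_{Largo} = 0, so q_{Nadir} = 41 − 0.25q_{Largo}.
For Largo: ∂π/∂q_{Largo} = 146 − 2q_{Largo} − q_{Nadir} = 0 ⇒ q_{Largo} = 73 − 0.5q_{Nadir}.
Plugging q_{Largo} into Nadir's best response: q_{Nadir} = 41 − 0.25(73 − 0.5q_{Nadir}) ⇒ 0.875q_{Nadir} = 22.75, so q_{Nadir} = 26.
Then q_{Largo} = 73 − 0.5·26 = 60.
Total extraction: 26 + 60 = 86.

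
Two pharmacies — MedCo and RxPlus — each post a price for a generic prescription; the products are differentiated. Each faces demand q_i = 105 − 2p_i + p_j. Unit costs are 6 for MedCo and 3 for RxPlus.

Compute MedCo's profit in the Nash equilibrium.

2125.52

MedCo's profit: π = (p_{MedCo} − 6)(105 − 2p_{MedCo} + p_{RxPlus}).
∂π/∂p_{MedCo} = 117 − 4p_{MedCo} + p_{RxPlus} = 0 ⇒ p_{MedCo} = 29.25 + 0.25p_{RxPlus}.
Similarly p_{RxPlus} = 27.75 + 0.25p_{MedCo}.
Substituting the second reaction function into the first: p_{MedCo} = 29.25 + 0.25(27.75 + 0.25p_{MedCo}), which gives 0.9375p_{MedCo} = 36.1875 ⇒ p_{MedCo} = 38.6.
Then p_{RxPlus} = 27.75 + 0.25·38.6 = 37.4.
q_{MedCo} = 105 − 2·38.6 + 37.4 = 65.2.
Profit = (38.6 − 6)·65.2 = 2125.52.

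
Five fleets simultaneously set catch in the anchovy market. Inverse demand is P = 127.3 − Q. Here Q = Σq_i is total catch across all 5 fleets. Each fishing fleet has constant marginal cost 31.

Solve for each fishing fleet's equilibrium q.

A representative fishing fleet's profit is π_i = q_i(127.3 − Q) − 31q_i, with Q = q_i + Σ_{j≠i} q_j.
First-order condition: 96.3 − 2q_i − Σ_{j≠i} q_j = 0.
Imposing symmetry (q_j = q for all j) turns Σ_{j≠i} q_j into 4q, so 96.3 = 6q and q = 16.05.

16.05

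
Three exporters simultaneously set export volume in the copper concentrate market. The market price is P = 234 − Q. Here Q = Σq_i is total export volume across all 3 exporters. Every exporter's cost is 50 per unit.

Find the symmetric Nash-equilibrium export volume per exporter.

46

A representative exporter's profit is π_i = q_i(234 − Q) − 50q_i, with Q = q_i + Σ_{j≠i} q_j.
First-order condition: 184 − 2q_i − Σ_{j≠i} q_j = 0.
Imposing symmetry (q_j = q for all j) turns Σ_{j≠i} q_j into 2q, so 184 = 4q and q = 46.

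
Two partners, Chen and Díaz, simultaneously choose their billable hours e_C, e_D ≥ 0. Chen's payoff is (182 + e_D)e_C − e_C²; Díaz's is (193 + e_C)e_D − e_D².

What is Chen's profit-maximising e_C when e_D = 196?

Expanding Chen's payoff: 182e_C + e_De_C − e_C².
∂π/∂e_C = 182 + e_D − 2e_C = 0, so e_C = 91 + 0.5e_D.
At e_D = 196: e_C = 91 + 0.5·196 = 189.

189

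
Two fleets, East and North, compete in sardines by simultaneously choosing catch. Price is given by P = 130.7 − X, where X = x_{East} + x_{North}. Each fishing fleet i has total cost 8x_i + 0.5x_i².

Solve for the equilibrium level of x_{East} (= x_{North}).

30.675

Fishing fleet East's profit: π = x_{East}(130.7 − (x_{East} + x_{North})) − 8x_{East} − 0.5x_{East}².
∂π/∂x_{East} = 122.7 − 3x_{East} − x_{North} = 0, so x_{East} = 40.9 − (1/3)x_{North}.
By symmetry x_{North} = x_{East}; substituting into the reaction function, (4/3)x_{East} = 40.9 and x_{East} = 30.675.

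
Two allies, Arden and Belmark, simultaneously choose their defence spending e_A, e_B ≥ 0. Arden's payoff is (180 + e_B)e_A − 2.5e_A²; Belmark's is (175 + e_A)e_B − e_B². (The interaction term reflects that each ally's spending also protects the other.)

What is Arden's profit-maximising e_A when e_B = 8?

37.6

Expanding Arden's payoff: 180e_A + e_Be_A − 2.5e_A².
∂π/∂e_A = 180 + e_B − 5e_A = 0, so e_A = 36 + 0.2e_B.
At e_B = 8: e_A = 36 + 0.2·8 = 37.6.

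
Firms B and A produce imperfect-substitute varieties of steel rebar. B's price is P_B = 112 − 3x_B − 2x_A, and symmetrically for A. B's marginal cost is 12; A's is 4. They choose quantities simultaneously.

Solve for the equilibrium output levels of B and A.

Firm B's profit: π = x_B(112 − 3x_B − 2x_A) − 12x_B.
∂π/∂x_B = 100 − 6x_B − 2x_A = 0 ⇒ x_B = 50/3 − (1/3)x_A.
Similarly x_A = 18 − (1/3)x_B.
Substituting the second reaction function into the first: x_B = 50/3 − (1/3)(18 − (1/3)x_B), which gives (8/9)x_B = 32/3 ⇒ x_B = 12.
Then x_A = 18 − (1/3)·12 = 14.

12, 14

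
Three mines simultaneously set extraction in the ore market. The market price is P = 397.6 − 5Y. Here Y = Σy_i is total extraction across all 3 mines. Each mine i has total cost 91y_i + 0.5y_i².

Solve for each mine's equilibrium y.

14.6

A representative mine's profit is π_i = y_i(397.6 − 5Y) − 91y_i − 0.5y_i², with Y = y_i + Σ_{j≠i} y_j.
First-order condition: 306.6 − 11y_i − 5Σ_{j≠i} y_j = 0.
In a symmetric equilibrium every mine chooses the same y, so Σ_{j≠i} y_j = 2y. The condition becomes 306.6 − 21y = 0, giving y = 306.6/21 = 14.6.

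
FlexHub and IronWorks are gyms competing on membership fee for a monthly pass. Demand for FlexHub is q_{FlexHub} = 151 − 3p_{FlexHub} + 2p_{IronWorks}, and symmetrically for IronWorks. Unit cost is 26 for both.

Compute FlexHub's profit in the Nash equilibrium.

2929.6875

FlexHub's profit: π = (p_{FlexHub} − 26)(151 − 3p_{FlexHub} + 2p_{IronWorks}).
∂π/∂p_{FlexHub} = 229 − 6p_{FlexHub} + 2p_{IronWorks} = 0 ⇒ p_{FlexHub} = 229/6 + (1/3)p_{IronWorks}.
By symmetry p_{IronWorks} = p_{FlexHub}; substituting into the reaction function, (2/3)p_{FlexHub} = 229/6 and p_{FlexHub} = 57.25.
q_{FlexHub} = 151 − 3·57.25 + 2·57.25 = 93.75.
Profit = (57.25 − 26)·93.75 = 2929.6875.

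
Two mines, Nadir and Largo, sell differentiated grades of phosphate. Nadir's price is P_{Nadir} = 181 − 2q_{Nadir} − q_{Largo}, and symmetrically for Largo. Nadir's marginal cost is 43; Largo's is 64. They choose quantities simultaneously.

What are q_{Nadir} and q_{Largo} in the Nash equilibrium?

Mine Nadir's profit: π = q_{Nadir}(181 − 2q_{Nadir} − q_{Largo}) − 43q_{Nadir}.
∂π/∂q_{Nadir} = 138 − 4q_{Nadir} − q_{Largo} = 0 ⇒ q_{Nadir} = 34.5 − 0.25q_{Largo}.
Similarly q_{Largo} = 29.25 − 0.25q_{Nadir}.
Substituting the second reaction function into the first: q_{Nadir} = 34.5 − 0.25(29.25 − 0.25q_{Nadir}), which gives 0.9375q_{Nadir} = 27.1875 ⇒ q_{Nadir} = 29.
Then q_{Largo} = 29.25 − 0.25·29 = 22.

29, 22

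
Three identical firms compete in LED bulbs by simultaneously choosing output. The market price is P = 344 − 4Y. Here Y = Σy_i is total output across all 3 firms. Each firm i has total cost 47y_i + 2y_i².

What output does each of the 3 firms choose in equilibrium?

14.85

A representative firm's profit is π_i = y_i(344 − 4Y) − 47y_i − 2y_i², with Y = y_i + Σ_{j≠i} y_j.
First-order condition: 297 − 12y_i − 4Σ_{j≠i} y_j = 0.
Imposing symmetry (y_j = y for all j) turns Σ_{j≠i} y_j into 2y, so 297 = 20y and y = 14.85.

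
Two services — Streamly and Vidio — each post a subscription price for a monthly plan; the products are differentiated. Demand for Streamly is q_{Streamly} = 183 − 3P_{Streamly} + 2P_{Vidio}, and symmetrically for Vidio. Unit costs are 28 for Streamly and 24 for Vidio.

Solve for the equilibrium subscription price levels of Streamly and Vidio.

66, 64.5

Streamly's profit: π = (P_{Streamly} − 28)(183 − 3P_{Streamly} + 2P_{Vidio}).
∂π/∂P_{Streamly} = 267 − 6P_{Streamly} + 2P_{Vidio} = 0 ⇒ P_{Streamly} = 44.5 + (1/3)P_{Vidio}.
Similarly P_{Vidio} = 42.5 + (1/3)P_{Streamly}.
Substituting the second reaction function into the first: P_{Streamly} = 44.5 + (1/3)(42.5 + (1/3)P_{Streamly}), which gives (8/9)P_{Streamly} = 176/3 ⇒ P_{Streamly} = 66.
Then P_{Vidio} = 42.5 + (1/3)·66 = 64.5.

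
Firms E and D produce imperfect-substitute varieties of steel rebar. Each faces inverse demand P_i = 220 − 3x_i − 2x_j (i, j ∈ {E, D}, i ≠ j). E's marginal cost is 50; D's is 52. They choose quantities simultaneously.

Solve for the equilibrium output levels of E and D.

Firm E's profit: π = x_E(220 − 3x_E − 2x_D) − 50x_E.
∂π/∂x_E = 170 − 6x_E − 2x_D = 0 ⇒ x_E = 85/3 − (1/3)x_D.
Similarly x_D = 28 − (1/3)x_E.
Plugging x_D into E's best response: x_E = 85/3 − (1/3)(28 − (1/3)x_E) ⇒ (8/9)x_E = 19, so x_E = 21.375.
Then x_D = 28 − (1/3)·21.375 = 20.875.

21.375, 20.875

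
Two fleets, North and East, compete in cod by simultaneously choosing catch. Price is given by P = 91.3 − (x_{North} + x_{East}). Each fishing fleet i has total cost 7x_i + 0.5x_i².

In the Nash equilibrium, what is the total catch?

42.15

Fishing fleet North's profit: π = x_{North}(91.3 − (x_{North} + x_{East})) − 7x_{North} − 0.5x_{North}².
∂π/∂x_{North} = 84.3 − 3x_{North} − x_{East} = 0, so x_{North} = 28.1 − (1/3)x_{East}.
The game is symmetric, so in equilibrium x_{East} = x_{North}: the reaction function gives (4/3)x_{North} = 28.1, hence x_{North} = 21.075.
Total catch: 21.075 + 21.075 = 42.15.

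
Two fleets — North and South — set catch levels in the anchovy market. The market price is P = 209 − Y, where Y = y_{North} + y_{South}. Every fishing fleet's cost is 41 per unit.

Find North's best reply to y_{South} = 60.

54

Fishing fleet North's profit: π = y_{North}(209 − (y_{North} + y_{South})) − 41y_{North}.
∂π/∂y_{North} = 168 − 2y_{North} − y_{South} = 0, so y_{North} = 84 − 0.5y_{South}.
At y_{South} = 60: y_{North} = 84 − 0.5·60 = 54.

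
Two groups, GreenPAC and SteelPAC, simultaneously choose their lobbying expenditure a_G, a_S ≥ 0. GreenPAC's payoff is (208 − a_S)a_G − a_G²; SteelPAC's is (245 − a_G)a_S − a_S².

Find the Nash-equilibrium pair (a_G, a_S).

57, 94

Expanding GreenPAC's payoff: 208a_G − a_Sa_G − a_G².
∂π/∂a_G = 208 − a_S − 2a_G = 0, so a_G = 104 − 0.5a_S.
Likewise for SteelPAC: a_S = 122.5 − 0.5a_G.
Plugging a_S into GreenPAC's best response: a_G = 104 − 0.5(122.5 − 0.5a_G) ⇒ 0.75a_G = 42.75, so a_G = 57.
Then a_S = 122.5 − 0.5·57 = 94.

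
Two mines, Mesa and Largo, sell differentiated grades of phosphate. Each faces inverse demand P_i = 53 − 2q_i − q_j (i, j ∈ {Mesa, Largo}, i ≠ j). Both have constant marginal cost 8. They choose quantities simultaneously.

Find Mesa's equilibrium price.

26

Mine Mesa's profit: π = q_{Mesa}(53 − 2q_{Mesa} − q_{Largo}) − 8q_{Mesa}.
∂π/∂q_{Mesa} = 45 − 4q_{Mesa} − q_{Largo} = 0 ⇒ q_{Mesa} = 11.25 − 0.25q_{Largo}.
The game is symmetric, so in equilibrium q_{Largo} = q_{Mesa}: the reaction function gives 1.25q_{Mesa} = 11.25, hence q_{Mesa} = 9.
P_{Mesa} = 53 − 2·9 − 9 = 26.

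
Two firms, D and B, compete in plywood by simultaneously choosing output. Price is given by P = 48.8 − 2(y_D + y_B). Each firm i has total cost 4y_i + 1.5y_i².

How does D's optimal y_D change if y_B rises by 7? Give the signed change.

Firm D's profit: π = y_D(48.8 − 2(y_D + y_B)) − 4y_D − 1.5y_D².
∂π/∂y_D = 44.8 − 7y_D − 2y_B = 0, so y_D = 6.4 − (2/7)y_B.
The reaction-function slope is −2/7, so a 7-unit rise in y_B moves y_D by −2/7 × 7 = −2. D's best response falls — the actions are strategic substitutes.

-2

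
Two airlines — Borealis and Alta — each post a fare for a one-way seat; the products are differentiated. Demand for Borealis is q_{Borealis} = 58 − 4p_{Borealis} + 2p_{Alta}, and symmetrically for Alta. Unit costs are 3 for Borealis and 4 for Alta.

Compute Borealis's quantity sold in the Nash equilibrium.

Borealis's profit: π = (p_{Borealis} − 3)(58 − 4p_{Borealis} + 2p_{Alta}).
∂π/∂p_{Borealis} = 70 − 8p_{Borealis} + 2p_{Alta} = 0 ⇒ p_{Borealis} = 8.75 + 0.25p_{Alta}.
Similarly p_{Alta} = 9.25 + 0.25p_{Borealis}.
Substituting the second reaction function into the first: p_{Borealis} = 8.75 + 0.25(9.25 + 0.25p_{Borealis}), which gives 0.9375p_{Borealis} = 11.0625 ⇒ p_{Borealis} = 11.8.
Then p_{Alta} = 9.25 + 0.25·11.8 = 12.2.
q_{Borealis} = 58 − 4·11.8 + 2·12.2 = 35.2.

35.2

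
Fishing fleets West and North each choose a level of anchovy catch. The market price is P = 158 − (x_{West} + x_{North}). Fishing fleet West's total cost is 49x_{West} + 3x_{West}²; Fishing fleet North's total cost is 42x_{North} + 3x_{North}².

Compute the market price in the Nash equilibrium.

133

Fishing fleet West's profit: π = x_{West}(158 − (x_{West} + x_{North})) − 49x_{West} − 3x_{West}².
∂π/∂x_{West} = 109 − 8x_{West} − x_{North} = 0, so x_{West} = 13.625 − 0.125x_{North}.
By the same steps for North: x_{North} = 14.5 − 0.125x_{West}.
Substituting the second reaction function into the first: x_{West} = 13.625 − 0.125(14.5 − 0.125x_{West}), which gives (63/64)x_{West} = 11.8125 ⇒ x_{West} = 12.
Then x_{North} = 14.5 − 0.125·12 = 13.
Equilibrium price: P = 158 − 25 = 133.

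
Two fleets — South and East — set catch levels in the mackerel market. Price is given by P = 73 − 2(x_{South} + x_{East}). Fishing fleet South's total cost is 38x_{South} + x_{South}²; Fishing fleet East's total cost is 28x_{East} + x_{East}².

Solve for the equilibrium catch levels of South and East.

Fishing fleet South's profit: π = x_{South}(73 − 2(x_{South} + x_{East})) − 38x_{South} − x_{South}².
∂π/∂x_{South} = 35 − 6x_{South} − 2x_{East} = 0, so x_{South} = 35/6 − (1/3)x_{East}.
By the same steps for East: x_{East} = 7.5 − (1/3)x_{South}.
Substituting the second reaction function into the first: x_{South} = 35/6 − (1/3)(7.5 − (1/3)x_{South}), which gives (8/9)x_{South} = 10/3 ⇒ x_{South} = 3.75.
Then x_{East} = 7.5 − (1/3)·3.75 = 6.25.

3.75, 6.25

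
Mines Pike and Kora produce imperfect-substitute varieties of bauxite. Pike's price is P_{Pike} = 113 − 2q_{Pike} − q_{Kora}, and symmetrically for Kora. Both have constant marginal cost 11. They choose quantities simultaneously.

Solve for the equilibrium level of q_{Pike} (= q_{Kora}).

Mine Pike's profit: π = q_{Pike}(113 − 2q_{Pike} − q_{Kora}) − 11q_{Pike}.
∂π/∂q_{Pike} = 102 − 4q_{Pike} − q_{Kora} = 0 ⇒ q_{Pike} = 25.5 − 0.25q_{Kora}.
The game is symmetric, so in equilibrium q_{Kora} = q_{Pike}: the reaction function gives 1.25q_{Pike} = 25.5, hence q_{Pike} = 20.4.

20.4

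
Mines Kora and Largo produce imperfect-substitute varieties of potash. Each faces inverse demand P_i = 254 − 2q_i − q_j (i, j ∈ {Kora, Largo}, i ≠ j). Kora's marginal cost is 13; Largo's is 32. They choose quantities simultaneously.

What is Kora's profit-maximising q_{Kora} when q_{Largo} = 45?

49

Mine Kora's profit: π = q_{Kora}(254 − 2q_{Kora} − q_{Largo}) − 13q_{Kora}.
∂π/∂q_{Kora} = 241 − 4q_{Kora} − q_{Largo} = 0 ⇒ q_{Kora} = 60.25 − 0.25q_{Largo}.
At q_{Largo} = 45: q_{Kora} = 60.25 − 0.25·45 = 49.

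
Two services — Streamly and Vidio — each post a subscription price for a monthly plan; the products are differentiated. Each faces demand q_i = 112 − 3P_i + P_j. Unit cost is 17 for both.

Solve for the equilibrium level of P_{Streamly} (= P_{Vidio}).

Streamly's profit: π = (P_{Streamly} − 17)(112 − 3P_{Streamly} + P_{Vidio}).
∂π/∂P_{Streamly} = 163 − 6P_{Streamly} + P_{Vidio} = 0 ⇒ P_{Streamly} = 163/6 + (1/6)P_{Vidio}.
By symmetry P_{Vidio} = P_{Streamly}; substituting into the reaction function, (5/6)P_{Streamly} = 163/6 and P_{Streamly} = 32.6.

32.6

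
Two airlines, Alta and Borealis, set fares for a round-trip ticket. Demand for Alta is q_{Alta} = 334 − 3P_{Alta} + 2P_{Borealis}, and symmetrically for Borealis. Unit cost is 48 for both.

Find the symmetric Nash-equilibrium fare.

119.5

Alta's profit: π = (P_{Alta} − 48)(334 − 3P_{Alta} + 2P_{Borealis}).
∂π/∂P_{Alta} = 478 − 6P_{Alta} + 2P_{Borealis} = 0 ⇒ P_{Alta} = 239/3 + (1/3)P_{Borealis}.
By symmetry P_{Borealis} = P_{Alta}; substituting into the reaction function, (2/3)P_{Alta} = 239/3 and P_{Alta} = 119.5.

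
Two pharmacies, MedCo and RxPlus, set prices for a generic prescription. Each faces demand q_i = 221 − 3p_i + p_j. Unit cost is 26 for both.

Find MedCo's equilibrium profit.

MedCo's profit: π = (p_{MedCo} − 26)(221 − 3p_{MedCo} + p_{RxPlus}).
∂π/∂p_{MedCo} = 299 − 6p_{MedCo} + p_{RxPlus} = 0 ⇒ p_{MedCo} = 299/6 + (1/6)p_{RxPlus}.
The game is symmetric, so in equilibrium p_{RxPlus} = p_{MedCo}: the reaction function gives (5/6)p_{MedCo} = 299/6, hence p_{MedCo} = 59.8.
q_{MedCo} = 221 − 3·59.8 + 59.8 = 101.4.
Profit = (59.8 − 26)·101.4 = 3427.32.

3427.32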